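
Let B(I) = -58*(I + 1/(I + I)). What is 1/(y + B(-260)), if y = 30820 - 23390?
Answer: 260/5852629 ≈ 4.4424e-5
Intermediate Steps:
B(I) = -58*I - 29/I (B(I) = -58*(I + 1/(2*I)) = -58*I - 29/I)
y = 7430
1/(y + B(-260)) = 1/(7430 + (-58*(-260) - 29/(-260))) = 1/(7430 + (15080 - 29*(-1/260))) = 1/(7430 + (15080 + 29/260)) = 1/(7430 + 3920829/260) = 1/(5852629/260) = 260/5852629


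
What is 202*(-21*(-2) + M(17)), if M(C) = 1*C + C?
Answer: 15352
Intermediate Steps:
M(C) = 2*C (M(C) = C + C = 2*C)
202*(-21*(-2) + M(17)) = 202*(-21*(-2) + 2*17) = 202*(42 + 34) = 202*76 = 15352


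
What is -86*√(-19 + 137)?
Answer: -86*√118 ≈ -934.20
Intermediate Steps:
-86*√(-19 + 137) = -86*√118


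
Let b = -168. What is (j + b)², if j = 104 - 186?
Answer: 62500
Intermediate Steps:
j = -82
(j + b)² = (-82 - 168)² = (-250)² = 62500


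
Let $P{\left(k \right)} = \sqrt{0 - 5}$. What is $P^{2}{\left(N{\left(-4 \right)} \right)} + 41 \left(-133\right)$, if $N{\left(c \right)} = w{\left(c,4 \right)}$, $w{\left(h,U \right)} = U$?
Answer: $-5458$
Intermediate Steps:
$N{\left(c \right)} = 4$
$P{\left(k \right)} = i \sqrt{5}$ ($P{\left(k \right)} = \sqrt{-5} = i \sqrt{5}$)
$P^{2}{\left(N{\left(-4 \right)} \right)} + 41 \left(-133\right) = \left(i \sqrt{5}\right)^{2} + 41 \left(-133\right) = -5 - 5453 = -5458$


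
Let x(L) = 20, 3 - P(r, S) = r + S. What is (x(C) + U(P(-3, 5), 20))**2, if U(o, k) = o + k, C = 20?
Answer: 1681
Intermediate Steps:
P(r, S) = 3 - S - r (P(r, S) = 3 - (r + S) = 3 - (S + r) = 3 + (-S - r) = 3 - S - r)
U(o, k) = k + o
(x(C) + U(P(-3, 5), 20))**2 = (20 + (20 + (3 - 1*5 - 1*(-3))))**2 = (20 + (20 + (3 - 5 + 3)))**2 = (20 + (20 + 1))**2 = (20 + 21)**2 = 41**2 = 1681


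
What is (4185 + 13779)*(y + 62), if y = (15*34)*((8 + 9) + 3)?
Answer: 184346568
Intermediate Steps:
y = 10200 (y = 510*(17 + 3) = 510*20 = 10200)
(4185 + 13779)*(y + 62) = (4185 + 13779)*(10200 + 62) = 17964*10262 = 184346568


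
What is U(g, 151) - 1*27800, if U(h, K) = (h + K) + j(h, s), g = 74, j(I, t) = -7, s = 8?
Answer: -27582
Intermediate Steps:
U(h, K) = -7 + K + h (U(h, K) = (h + K) - 7 = (K + h) - 7 = -7 + K + h)
U(g, 151) - 1*27800 = (-7 + 151 + 74) - 1*27800 = 218 - 27800 = -27582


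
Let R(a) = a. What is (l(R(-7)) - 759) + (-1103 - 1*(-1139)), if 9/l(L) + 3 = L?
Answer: -7239/10 ≈ -723.90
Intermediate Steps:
l(L) = 9/(-3 + L)
(l(R(-7)) - 759) + (-1103 - 1*(-1139)) = (9/(-3 - 7) - 759) + (-1103 - 1*(-1139)) = (9/(-10) - 759) + (-1103 + 1139) = (9*(-1/10) - 759) + 36 = (-9/10 - 759) + 36 = -7599/10 + 36 = -7239/10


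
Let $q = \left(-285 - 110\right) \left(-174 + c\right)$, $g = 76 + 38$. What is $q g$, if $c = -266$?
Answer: $19813200$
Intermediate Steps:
$g = 114$
$q = 173800$ ($q = \left(-285 - 110\right) \left(-174 - 266\right) = \left(-395\right) \left(-440\right) = 173800$)
$q g = 173800 \cdot 114 = 19813200$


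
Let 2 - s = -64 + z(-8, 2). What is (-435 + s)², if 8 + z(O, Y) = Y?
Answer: 131769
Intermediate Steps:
z(O, Y) = -8 + Y
s = 72 (s = 2 - (-64 + (-8 + 2)) = 2 - (-64 - 6) = 2 - 1*(-70) = 2 + 70 = 72)
(-435 + s)² = (-435 + 72)² = (-363)² = 131769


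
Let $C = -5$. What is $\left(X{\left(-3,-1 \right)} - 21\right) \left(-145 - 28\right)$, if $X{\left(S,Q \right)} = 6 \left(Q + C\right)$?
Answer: $9861$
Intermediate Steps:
$X{\left(S,Q \right)} = -30 + 6 Q$ ($X{\left(S,Q \right)} = 6 \left(Q - 5\right) = 6 \left(-5 + Q\right) = -30 + 6 Q$)
$\left(X{\left(-3,-1 \right)} - 21\right) \left(-145 - 28\right) = \left(\left(-30 + 6 \left(-1\right)\right) - 21\right) \left(-145 - 28\right) = \left(\left(-30 - 6\right) - 21\right) \left(-173\right) = \left(-36 - 21\right) \left(-173\right) = \left(-57\right) \left(-173\right) = 9861$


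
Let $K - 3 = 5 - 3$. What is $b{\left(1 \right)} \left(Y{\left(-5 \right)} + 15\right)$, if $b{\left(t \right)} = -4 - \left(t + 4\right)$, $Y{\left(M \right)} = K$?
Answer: $-180$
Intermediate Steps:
$K = 5$ ($K = 3 + \left(5 - 3\right) = 3 + 2 = 5$)
$Y{\left(M \right)} = 5$
$b{\left(t \right)} = -8 - t$ ($b{\left(t \right)} = -4 - \left(4 + t\right) = -8 - t$)
$b{\left(1 \right)} \left(Y{\left(-5 \right)} + 15\right) = \left(-8 - 1\right) \left(5 + 15\right) = \left(-8 - 1\right) 20 = \left(-9\right) 20 = -180$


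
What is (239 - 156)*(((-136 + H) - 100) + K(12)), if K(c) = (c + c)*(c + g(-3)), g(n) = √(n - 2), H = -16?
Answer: 2988 + 1992*I*√5 ≈ 2988.0 + 4454.3*I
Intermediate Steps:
g(n) = √(-2 + n)
K(c) = 2*c*(c + I*√5) (K(c) = (c + c)*(c + √(-2 - 3)) = (2*c)*(c + √(-5)) = (2*c)*(c + I*√5) = 2*c*(c + I*√5))
(239 - 156)*(((-136 + H) - 100) + K(12)) = (239 - 156)*(((-136 - 16) - 100) + 2*12*(12 + I*√5)) = 83*((-152 - 100) + (288 + 24*I*√5)) = 83*(-252 + (288 + 24*I*√5)) = 83*(36 + 24*I*√5) = 2988 + 1992*I*√5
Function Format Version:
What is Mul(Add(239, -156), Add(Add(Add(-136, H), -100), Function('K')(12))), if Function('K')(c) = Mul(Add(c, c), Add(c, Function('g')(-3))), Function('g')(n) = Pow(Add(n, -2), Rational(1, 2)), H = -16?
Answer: Add(2988, Mul(1992, I, Pow(5, Rational(1, 2)))) ≈ Add(2988.0, Mul(4454.3, I))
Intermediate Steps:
Function('g')(n) = Pow(Add(-2, n), Rational(1, 2))
Function('K')(c) = Mul(2, c, Add(c, Mul(I, Pow(5, Rational(1, 2))))) (Function('K')(c) = Mul(Add(c, c), Add(c, Pow(Add(-2, -3), Rational(1, 2)))) = Mul(Mul(2, c), Add(c, Pow(-5, Rational(1, 2)))) = Mul(Mul(2, c), Add(c, Mul(I, Pow(5, Rational(1, 2))))) = Mul(2, c, Add(c, Mul(I, Pow(5, Rational(1, 2))))))
Mul(Add(239, -156), Add(Add(Add(-136, H), -100), Function('K')(12))) = Mul(Add(239, -156), Add(Add(Add(-136, -16), -100), Mul(2, 12, Add(12, Mul(I, Pow(5, Rational(1, 2))))))) = Mul(83, Add(Add(-152, -100), Add(288, Mul(24, I, Pow(5, Rational(1, 2)))))) = Mul(83, Add(-252, Add(288, Mul(24, I, Pow(5, Rational(1, 2)))))) = Mul(83, Add(36, Mul(24, I, Pow(5, Rational(1, 2))))) = Add(2988, Mul(1992, I, Pow(5, Rational(1, 2))))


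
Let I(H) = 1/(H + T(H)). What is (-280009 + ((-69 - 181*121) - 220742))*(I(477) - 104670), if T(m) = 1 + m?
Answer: 52251112229129/955 ≈ 5.4713e+10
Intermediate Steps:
I(H) = 1/(1 + 2*H) (I(H) = 1/(H + (1 + H)) = 1/(1 + 2*H))
(-280009 + ((-69 - 181*121) - 220742))*(I(477) - 104670) = (-280009 + ((-69 - 181*121) - 220742))*(1/(1 + 2*477) - 104670) = (-280009 + ((-69 - 21901) - 220742))*(1/(1 + 954) - 104670) = (-280009 + (-21970 - 220742))*(1/955 - 104670) = (-280009 - 242712)*(1/955 - 104670) = -522721*(-99959849/955) = 52251112229129/955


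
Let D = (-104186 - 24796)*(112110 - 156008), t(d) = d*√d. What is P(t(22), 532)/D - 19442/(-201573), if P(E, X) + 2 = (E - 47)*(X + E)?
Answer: 18346452935063/190219462456338 + 5335*√22/2831025918 ≈ 0.096458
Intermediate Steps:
t(d) = d^(3/2)
D = 5662051836 (D = -128982*(-43898) = 5662051836)
P(E, X) = -2 + (-47 + E)*(E + X) (P(E, X) = -2 + (E - 47)*(X + E) = -2 + (-47 + E)*(E + X))
P(t(22), 532)/D - 19442/(-201573) = (-2 + (22^(3/2))² - 1034*√22 - 47*532 + 22^(3/2)*532)/5662051836 - 19442/(-201573) = (-2 + (22*√22)² - 1034*√22 - 25004 + (22*√22)*532)*(1/5662051836) - 19442*(-1/201573) = (-2 + 10648 - 1034*√22 - 25004 + 11704*√22)*(1/5662051836) + 19442/201573 = (-14358 + 10670*√22)*(1/5662051836) + 19442/201573 = (-2393/943675306 + 5335*√22/2831025918) + 19442/201573 = 18346452935063/190219462456338 + 5335*√22/2831025918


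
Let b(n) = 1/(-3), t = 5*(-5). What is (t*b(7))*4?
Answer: 100/3 ≈ 33.333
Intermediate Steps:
t = -25
b(n) = -1/3
(t*b(7))*4 = -25*(-1/3)*4 = (25/3)*4 = 100/3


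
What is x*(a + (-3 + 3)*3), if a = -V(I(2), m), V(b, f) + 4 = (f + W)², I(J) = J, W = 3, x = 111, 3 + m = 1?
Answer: 333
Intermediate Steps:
m = -2 (m = -3 + 1 = -2)
V(b, f) = -4 + (3 + f)² (V(b, f) = -4 + (f + 3)² = -4 + (3 + f)²)
a = 3 (a = -(-4 + (3 - 2)²) = -(-4 + 1²) = -(-4 + 1) = -1*(-3) = 3)
x*(a + (-3 + 3)*3) = 111*(3 + (-3 + 3)*3) = 111*(3 + 0*3) = 111*(3 + 0) = 111*3 = 333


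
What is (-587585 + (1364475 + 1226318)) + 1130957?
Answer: 3134165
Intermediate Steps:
(-587585 + (1364475 + 1226318)) + 1130957 = (-587585 + 2590793) + 1130957 = 2003208 + 1130957 = 3134165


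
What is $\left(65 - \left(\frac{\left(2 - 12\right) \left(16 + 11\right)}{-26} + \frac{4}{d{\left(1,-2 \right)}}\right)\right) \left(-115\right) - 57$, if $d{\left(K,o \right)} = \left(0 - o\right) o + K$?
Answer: $- \frac{253153}{39} \approx -6491.1$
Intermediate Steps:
$d{\left(K,o \right)} = K - o^{2}$ ($d{\left(K,o \right)} = - o o + K = - o^{2} + K = K - o^{2}$)
$\left(65 - \left(\frac{\left(2 - 12\right) \left(16 + 11\right)}{-26} + \frac{4}{d{\left(1,-2 \right)}}\right)\right) \left(-115\right) - 57 = \left(65 - \left(\frac{\left(2 - 12\right) \left(16 + 11\right)}{-26} + \frac{4}{1 - \left(-2\right)^{2}}\right)\right) \left(-115\right) - 57 = \left(65 - \left(\left(-10\right) 27 \left(- \frac{1}{26}\right) + \frac{4}{1 - 4}\right)\right) \left(-115\right) - 57 = \left(65 - \left(\left(-270\right) \left(- \frac{1}{26}\right) + \frac{4}{1 - 4}\right)\right) \left(-115\right) - 57 = \left(65 - \left(\frac{135}{13} + \frac{4}{-3}\right)\right) \left(-115\right) - 57 = \left(65 - \left(\frac{135}{13} + 4 \left(- \frac{1}{3}\right)\right)\right) \left(-115\right) - 57 = \left(65 - \left(\frac{135}{13} - \frac{4}{3}\right)\right) \left(-115\right) - 57 = \left(65 - \frac{353}{39}\right) \left(-115\right) - 57 = \frac{2182}{39} \left(-115\right) - 57 = - \frac{250930}{39} - 57 = - \frac{253153}{39}$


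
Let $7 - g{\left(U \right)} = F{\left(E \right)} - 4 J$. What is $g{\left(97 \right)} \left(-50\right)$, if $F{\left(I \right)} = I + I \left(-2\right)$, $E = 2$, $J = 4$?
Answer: $-1250$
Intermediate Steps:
$F{\left(I \right)} = - I$ ($F{\left(I \right)} = I - 2 I = - I$)
$g{\left(U \right)} = 25$ ($g{\left(U \right)} = 7 - \left(\left(-1\right) 2 - 16\right) = 7 - \left(-2 - 16\right) = 7 - -18 = 7 + 18 = 25$)
$g{\left(97 \right)} \left(-50\right) = 25 \left(-50\right) = -1250$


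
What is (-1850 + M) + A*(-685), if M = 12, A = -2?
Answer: -468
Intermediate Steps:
(-1850 + M) + A*(-685) = (-1850 + 12) - 2*(-685) = -1838 + 1370 = -468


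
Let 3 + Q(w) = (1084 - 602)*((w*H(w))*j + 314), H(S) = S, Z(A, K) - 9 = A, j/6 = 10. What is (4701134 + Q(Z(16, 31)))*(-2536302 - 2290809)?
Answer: -110673486083169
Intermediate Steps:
j = 60 (j = 6*10 = 60)
Z(A, K) = 9 + A
Q(w) = 151345 + 28920*w² (Q(w) = -3 + (1084 - 602)*((w*w)*60 + 314) = -3 + 482*(w²*60 + 314) = -3 + 482*(60*w² + 314) = -3 + 482*(314 + 60*w²) = -3 + (151348 + 28920*w²) = 151345 + 28920*w²)
(4701134 + Q(Z(16, 31)))*(-2536302 - 2290809) = (4701134 + (151345 + 28920*(9 + 16)²))*(-2536302 - 2290809) = (4701134 + (151345 + 28920*25²))*(-4827111) = (4701134 + (151345 + 28920*625))*(-4827111) = (4701134 + (151345 + 18075000))*(-4827111) = (4701134 + 18226345)*(-4827111) = 22927479*(-4827111) = -110673486083169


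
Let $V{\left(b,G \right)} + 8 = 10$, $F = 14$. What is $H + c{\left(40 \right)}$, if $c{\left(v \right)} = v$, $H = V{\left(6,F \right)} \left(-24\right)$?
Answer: $-8$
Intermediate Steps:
$V{\left(b,G \right)} = 2$ ($V{\left(b,G \right)} = -8 + 10 = 2$)
$H = -48$ ($H = 2 \left(-24\right) = -48$)
$H + c{\left(40 \right)} = -48 + 40 = -8$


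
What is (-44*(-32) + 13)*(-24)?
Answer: -34104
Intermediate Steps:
(-44*(-32) + 13)*(-24) = (1408 + 13)*(-24) = 1421*(-24) = -34104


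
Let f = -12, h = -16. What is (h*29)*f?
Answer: 5568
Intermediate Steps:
(h*29)*f = -16*29*(-12) = -464*(-12) = 5568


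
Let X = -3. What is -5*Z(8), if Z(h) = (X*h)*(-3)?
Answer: -360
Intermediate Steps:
Z(h) = 9*h (Z(h) = -3*h*(-3) = 9*h)
-5*Z(8) = -45*8 = -5*72 = -360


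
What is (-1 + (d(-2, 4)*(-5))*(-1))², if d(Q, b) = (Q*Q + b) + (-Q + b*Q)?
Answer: 81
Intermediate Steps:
d(Q, b) = b + Q² - Q + Q*b (d(Q, b) = (Q² + b) + (-Q + Q*b) = (b + Q²) + (-Q + Q*b) = b + Q² - Q + Q*b)
(-1 + (d(-2, 4)*(-5))*(-1))² = (-1 + ((4 + (-2)² - 1*(-2) - 2*4)*(-5))*(-1))² = (-1 + ((4 + 4 + 2 - 8)*(-5))*(-1))² = (-1 + (2*(-5))*(-1))² = (-1 - 10*(-1))² = (-1 + 10)² = 9² = 81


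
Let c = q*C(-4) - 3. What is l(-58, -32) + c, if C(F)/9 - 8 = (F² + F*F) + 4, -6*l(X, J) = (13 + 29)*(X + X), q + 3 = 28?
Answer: 10709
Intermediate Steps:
q = 25 (q = -3 + 28 = 25)
l(X, J) = -14*X (l(X, J) = -(13 + 29)*(X + X)/6 = -7*2*X = -14*X)
C(F) = 108 + 18*F² (C(F) = 72 + 9*((F² + F*F) + 4) = 72 + 9*((F² + F²) + 4) = 72 + 9*(2*F² + 4) = 72 + 9*(4 + 2*F²) = 72 + (36 + 18*F²) = 108 + 18*F²)
c = 9897 (c = 25*(108 + 18*(-4)²) - 3 = 25*(108 + 18*16) - 3 = 25*(108 + 288) - 3 = 25*396 - 3 = 9900 - 3 = 9897)
l(-58, -32) + c = -14*(-58) + 9897 = 812 + 9897 = 10709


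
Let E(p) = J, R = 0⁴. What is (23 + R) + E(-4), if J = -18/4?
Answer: 37/2 ≈ 18.500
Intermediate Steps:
R = 0
J = -9/2 (J = -18*¼ = -9/2 ≈ -4.5000)
E(p) = -9/2
(23 + R) + E(-4) = (23 + 0) - 9/2 = 23 - 9/2 = 37/2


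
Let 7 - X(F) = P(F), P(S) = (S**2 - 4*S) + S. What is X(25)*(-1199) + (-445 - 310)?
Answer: 650302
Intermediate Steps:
P(S) = S**2 - 3*S
X(F) = 7 - F*(-3 + F)
X(25)*(-1199) + (-445 - 310) = (7 - 1*25*(-3 + 25))*(-1199) + (-445 - 310) = (7 - 1*25*22)*(-1199) - 755 = (7 - 550)*(-1199) - 755 = -543*(-1199) - 755 = 651057 - 755 = 650302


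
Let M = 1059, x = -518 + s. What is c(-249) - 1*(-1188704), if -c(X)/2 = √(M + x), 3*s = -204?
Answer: 1188704 - 2*√473 ≈ 1.1887e+6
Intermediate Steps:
s = -68 (s = (⅓)*(-204) = -68)
x = -586 (x = -518 - 68 = -586)
c(X) = -2*√473 (c(X) = -2*√(1059 - 586) = -2*√473)
c(-249) - 1*(-1188704) = -2*√473 - 1*(-1188704) = -2*√473 + 1188704 = 1188704 - 2*√473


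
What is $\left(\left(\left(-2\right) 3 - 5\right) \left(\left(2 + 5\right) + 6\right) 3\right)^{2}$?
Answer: $184041$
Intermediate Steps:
$\left(\left(\left(-2\right) 3 - 5\right) \left(\left(2 + 5\right) + 6\right) 3\right)^{2} = \left(\left(-6 - 5\right) \left(7 + 6\right) 3\right)^{2} = \left(\left(-11\right) 13 \cdot 3\right)^{2} = \left(\left(-143\right) 3\right)^{2} = \left(-429\right)^{2} = 184041$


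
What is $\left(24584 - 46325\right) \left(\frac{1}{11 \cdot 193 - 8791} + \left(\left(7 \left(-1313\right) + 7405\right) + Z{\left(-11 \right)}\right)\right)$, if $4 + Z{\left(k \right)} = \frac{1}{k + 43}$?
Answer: $\frac{2075919839841}{53344} \approx 3.8916 \cdot 10^{7}$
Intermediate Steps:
$Z{\left(k \right)} = -4 + \frac{1}{43 + k}$ ($Z{\left(k \right)} = -4 + \frac{1}{k + 43} = -4 + \frac{1}{43 + k}$)
$\left(24584 - 46325\right) \left(\frac{1}{11 \cdot 193 - 8791} + \left(\left(7 \left(-1313\right) + 7405\right) + Z{\left(-11 \right)}\right)\right) = \left(24584 - 46325\right) \left(\frac{1}{11 \cdot 193 - 8791} + \left(\left(7 \left(-1313\right) + 7405\right) + \frac{-171 - -44}{43 - 11}\right)\right) = - 21741 \left(\frac{1}{2123 - 8791} + \left(\left(-9191 + 7405\right) + \frac{-171 + 44}{32}\right)\right) = - 21741 \left(\frac{1}{-6668} + \left(-1786 + \frac{1}{32} \left(-127\right)\right)\right) = - 21741 \left(- \frac{1}{6668} - \frac{57279}{32}\right) = \left(-21741\right) \left(- \frac{95484101}{53344}\right) = \frac{2075919839841}{53344}$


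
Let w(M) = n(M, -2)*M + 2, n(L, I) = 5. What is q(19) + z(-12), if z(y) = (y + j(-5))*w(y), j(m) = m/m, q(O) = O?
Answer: 657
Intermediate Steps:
j(m) = 1
w(M) = 2 + 5*M (w(M) = 5*M + 2 = 2 + 5*M)
z(y) = (1 + y)*(2 + 5*y) (z(y) = (y + 1)*(2 + 5*y) = (1 + y)*(2 + 5*y))
q(19) + z(-12) = 19 + (1 - 12)*(2 + 5*(-12)) = 19 - 11*(2 - 60) = 19 - 11*(-58) = 19 + 638 = 657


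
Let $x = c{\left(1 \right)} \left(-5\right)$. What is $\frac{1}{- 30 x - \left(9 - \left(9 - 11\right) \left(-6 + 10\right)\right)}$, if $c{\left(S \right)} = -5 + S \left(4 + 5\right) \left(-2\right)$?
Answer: $- \frac{1}{3467} \approx -0.00028843$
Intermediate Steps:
$c{\left(S \right)} = -5 - 18 S$ ($c{\left(S \right)} = -5 + S 9 \left(-2\right) = -5 + 9 S \left(-2\right) = -5 - 18 S$)
$x = 115$ ($x = \left(-5 - 18\right) \left(-5\right) = \left(-23\right) \left(-5\right) = 115$)
$\frac{1}{- 30 x - \left(9 - \left(9 - 11\right) \left(-6 + 10\right)\right)} = \frac{1}{\left(-30\right) 115 - \left(9 - \left(9 - 11\right) \left(-6 + 10\right)\right)} = \frac{1}{-3450 - 17} = \frac{1}{-3467} = - \frac{1}{3467}$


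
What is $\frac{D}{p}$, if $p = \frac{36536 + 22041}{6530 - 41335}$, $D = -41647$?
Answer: $\frac{1449523835}{58577} \approx 24746.0$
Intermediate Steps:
$p = - \frac{58577}{34805}$ ($p = \frac{58577}{-34805} = 58577 \left(- \frac{1}{34805}\right) = - \frac{58577}{34805} \approx -1.683$)
$\frac{D}{p} = - \frac{41647}{- \frac{58577}{34805}} = \left(-41647\right) \left(- \frac{34805}{58577}\right) = \frac{1449523835}{58577}$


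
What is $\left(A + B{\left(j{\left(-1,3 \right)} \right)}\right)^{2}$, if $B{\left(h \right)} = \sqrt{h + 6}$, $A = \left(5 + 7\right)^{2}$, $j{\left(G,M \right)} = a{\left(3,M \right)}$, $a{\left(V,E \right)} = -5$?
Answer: $21025$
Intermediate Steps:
$j{\left(G,M \right)} = -5$
$A = 144$ ($A = 12^{2} = 144$)
$B{\left(h \right)} = \sqrt{6 + h}$
$\left(A + B{\left(j{\left(-1,3 \right)} \right)}\right)^{2} = \left(144 + \sqrt{6 - 5}\right)^{2} = \left(144 + \sqrt{1}\right)^{2} = \left(144 + 1\right)^{2} = 145^{2} = 21025$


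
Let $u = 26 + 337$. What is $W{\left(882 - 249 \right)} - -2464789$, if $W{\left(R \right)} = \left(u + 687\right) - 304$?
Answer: $2465535$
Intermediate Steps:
$u = 363$
$W{\left(R \right)} = 746$ ($W{\left(R \right)} = \left(363 + 687\right) - 304 = 1050 - 304 = 746$)
$W{\left(882 - 249 \right)} - -2464789 = 746 - -2464789 = 746 + 2464789 = 2465535$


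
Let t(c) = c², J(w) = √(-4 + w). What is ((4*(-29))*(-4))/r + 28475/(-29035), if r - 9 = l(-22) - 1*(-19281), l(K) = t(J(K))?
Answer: -6688377/6991628 ≈ -0.95663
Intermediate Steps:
l(K) = -4 + K (l(K) = (√(-4 + K))² = -4 + K)
r = 19264 (r = 9 + ((-4 - 22) - 1*(-19281)) = 9 + (-26 + 19281) = 9 + 19255 = 19264)
((4*(-29))*(-4))/r + 28475/(-29035) = ((4*(-29))*(-4))/19264 + 28475/(-29035) = -116*(-4)*(1/19264) + 28475*(-1/29035) = 464*(1/19264) - 5695/5807 = 29/1204 - 5695/5807 = -6688377/6991628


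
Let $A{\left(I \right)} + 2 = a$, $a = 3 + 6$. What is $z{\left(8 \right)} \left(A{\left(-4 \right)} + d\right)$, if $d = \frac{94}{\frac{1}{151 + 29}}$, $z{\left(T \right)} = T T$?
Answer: $1083328$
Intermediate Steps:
$a = 9$
$z{\left(T \right)} = T^{2}$
$A{\left(I \right)} = 7$ ($A{\left(I \right)} = -2 + 9 = 7$)
$d = 16920$ ($d = \frac{94}{\frac{1}{180}} = 94 \frac{1}{\frac{1}{180}} = 94 \cdot 180 = 16920$)
$z{\left(8 \right)} \left(A{\left(-4 \right)} + d\right) = 8^{2} \left(7 + 16920\right) = 64 \cdot 16927 = 1083328$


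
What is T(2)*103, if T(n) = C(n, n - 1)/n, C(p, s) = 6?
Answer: 309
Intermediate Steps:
T(n) = 6/n
T(2)*103 = (6/2)*103 = (6*(½))*103 = 3*103 = 309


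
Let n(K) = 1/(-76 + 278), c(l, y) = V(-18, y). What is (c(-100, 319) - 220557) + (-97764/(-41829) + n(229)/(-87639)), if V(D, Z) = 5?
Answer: -54439159111125887/246834016554 ≈ -2.2055e+5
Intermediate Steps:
c(l, y) = 5
n(K) = 1/202
(c(-100, 319) - 220557) + (-97764/(-41829) + n(229)/(-87639)) = (5 - 220557) + (-97764/(-41829) + (1/202)/(-87639)) = -220552 + (-97764*(-1/41829) + (1/202)*(-1/87639)) = -220552 + (32588/13943 - 1/17703078) = -220552 + 576907891921/246834016554 = -54439159111125887/246834016554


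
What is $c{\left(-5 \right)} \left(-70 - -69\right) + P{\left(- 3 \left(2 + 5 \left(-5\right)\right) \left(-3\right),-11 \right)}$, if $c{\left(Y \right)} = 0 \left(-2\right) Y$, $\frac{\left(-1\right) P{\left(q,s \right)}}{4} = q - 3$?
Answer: $840$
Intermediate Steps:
$P{\left(q,s \right)} = 12 - 4 q$ ($P{\left(q,s \right)} = - 4 \left(q - 3\right) = - 4 \left(-3 + q\right) = 12 - 4 q$)
$c{\left(Y \right)} = 0$ ($c{\left(Y \right)} = 0 Y = 0$)
$c{\left(-5 \right)} \left(-70 - -69\right) + P{\left(- 3 \left(2 + 5 \left(-5\right)\right) \left(-3\right),-11 \right)} = 0 \left(-70 - -69\right) - \left(-12 + 4 - 3 \left(2 + 5 \left(-5\right)\right) \left(-3\right)\right) = 0 \left(-70 + 69\right) - \left(-12 + 4 - 3 \left(2 - 25\right) \left(-3\right)\right) = 0 \left(-1\right) - \left(-12 + 4 \left(-3\right) \left(-23\right) \left(-3\right)\right) = 0 - \left(-12 + 4 \cdot 69 \left(-3\right)\right) = 0 + \left(12 - -828\right) = 0 + \left(12 + 828\right) = 0 + 840 = 840$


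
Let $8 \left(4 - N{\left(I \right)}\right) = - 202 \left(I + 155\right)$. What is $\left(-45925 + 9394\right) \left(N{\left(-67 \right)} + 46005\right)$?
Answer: $-1761926661$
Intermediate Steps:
$N{\left(I \right)} = \frac{15671}{4} + \frac{101 I}{4}$ ($N{\left(I \right)} = 4 - \frac{\left(-202\right) \left(I + 155\right)}{8} = 4 - \frac{\left(-202\right) \left(155 + I\right)}{8} = 4 - \frac{-31310 - 202 I}{8} = 4 + \left(\frac{15655}{4} + \frac{101 I}{4}\right) = \frac{15671}{4} + \frac{101 I}{4}$)
$\left(-45925 + 9394\right) \left(N{\left(-67 \right)} + 46005\right) = \left(-45925 + 9394\right) \left(\left(\frac{15671}{4} + \frac{101}{4} \left(-67\right)\right) + 46005\right) = - 36531 \left(\left(\frac{15671}{4} - \frac{6767}{4}\right) + 46005\right) = - 36531 \left(2226 + 46005\right) = \left(-36531\right) 48231 = -1761926661$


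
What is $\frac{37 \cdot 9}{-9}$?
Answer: $-37$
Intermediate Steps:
$\frac{37 \cdot 9}{-9} = 333 \left(- \frac{1}{9}\right) = -37$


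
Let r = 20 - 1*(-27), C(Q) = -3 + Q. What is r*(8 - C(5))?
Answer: 282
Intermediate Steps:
r = 47 (r = 20 + 27 = 47)
r*(8 - C(5)) = 47*(8 - (-3 + 5)) = 47*(8 - 1*2) = 47*(8 - 2) = 47*6 = 282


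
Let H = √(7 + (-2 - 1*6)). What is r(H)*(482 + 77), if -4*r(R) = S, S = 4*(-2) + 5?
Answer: 1677/4 ≈ 419.25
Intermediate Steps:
H = I (H = √(7 + (-2 - 6)) = √(7 - 8) = √(-1) = I ≈ 1.0*I)
S = -3 (S = -8 + 5 = -3)
r(R) = ¾ (r(R) = -¼*(-3) = ¾)
r(H)*(482 + 77) = 3*(482 + 77)/4 = (¾)*559 = 1677/4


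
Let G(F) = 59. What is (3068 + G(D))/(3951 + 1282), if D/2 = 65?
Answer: 3127/5233 ≈ 0.59755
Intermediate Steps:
D = 130 (D = 2*65 = 130)
(3068 + G(D))/(3951 + 1282) = (3068 + 59)/(3951 + 1282) = 3127/5233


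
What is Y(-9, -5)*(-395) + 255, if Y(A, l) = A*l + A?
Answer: -13965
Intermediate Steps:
Y(A, l) = A + A*l
Y(-9, -5)*(-395) + 255 = -9*(1 - 5)*(-395) + 255 = -9*(-4)*(-395) + 255 = 36*(-395) + 255 = -14220 + 255 = -13965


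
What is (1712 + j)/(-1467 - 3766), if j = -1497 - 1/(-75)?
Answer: -16126/392475 ≈ -0.041088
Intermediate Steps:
j = -112274/75 (j = -1497 - 1*(-1/75) = -1497 + 1/75 = -112274/75 ≈ -1497.0)
(1712 + j)/(-1467 - 3766) = (1712 - 112274/75)/(-1467 - 3766) = (16126/75)/(-5233) = (16126/75)*(-1/5233) = -16126/392475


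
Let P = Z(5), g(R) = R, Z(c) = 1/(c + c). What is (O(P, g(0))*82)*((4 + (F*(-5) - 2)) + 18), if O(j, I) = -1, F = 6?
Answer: 820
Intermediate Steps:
Z(c) = 1/(2*c)
P = ⅒ (P = (½)/5 = (½)*(⅕) = ⅒ ≈ 0.10000)
(O(P, g(0))*82)*((4 + (F*(-5) - 2)) + 18) = (-1*82)*((4 + (6*(-5) - 2)) + 18) = -82*((4 + (-30 - 2)) + 18) = -82*((4 - 32) + 18) = -82*(-28 + 18) = -82*(-10) = 820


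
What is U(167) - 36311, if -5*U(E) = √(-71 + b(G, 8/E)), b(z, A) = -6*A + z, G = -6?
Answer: -36311 - I*√2155469/835 ≈ -36311.0 - 1.7583*I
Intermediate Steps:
b(z, A) = z - 6*A
U(E) = -√(-77 - 48/E)/5 (U(E) = -√(-71 + (-6 - 48/E))/5 = -√(-77 - 48/E)/5)
U(167) - 36311 = -√(-77 - 48/167)/5 - 36311 = -I*√2155469/835 - 36311 = -36311 - I*√2155469/835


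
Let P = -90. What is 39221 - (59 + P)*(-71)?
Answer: 37020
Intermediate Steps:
39221 - (59 + P)*(-71) = 39221 - (59 - 90)*(-71) = 39221 - (-31)*(-71) = 39221 - 1*2201 = 39221 - 2201 = 37020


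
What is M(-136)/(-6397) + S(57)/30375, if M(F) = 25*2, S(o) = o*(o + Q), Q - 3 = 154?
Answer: 25503952/64769625 ≈ 0.39376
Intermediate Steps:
Q = 157 (Q = 3 + 154 = 157)
S(o) = o*(157 + o) (S(o) = o*(o + 157) = o*(157 + o))
M(F) = 50
M(-136)/(-6397) + S(57)/30375 = 50/(-6397) + (57*(157 + 57))/30375 = 50*(-1/6397) + (57*214)*(1/30375) = -50/6397 + 12198*(1/30375) = -50/6397 + 4066/10125 = 25503952/64769625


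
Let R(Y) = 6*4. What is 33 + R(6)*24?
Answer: 609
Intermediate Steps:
R(Y) = 24
33 + R(6)*24 = 33 + 24*24 = 33 + 576 = 609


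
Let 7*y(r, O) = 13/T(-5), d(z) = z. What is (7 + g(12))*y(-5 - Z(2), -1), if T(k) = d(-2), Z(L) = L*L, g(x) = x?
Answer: -247/14 ≈ -17.643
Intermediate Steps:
Z(L) = L²
T(k) = -2
y(r, O) = -13/14 (y(r, O) = (13/(-2))/7 = (13*(-½))/7 = (⅐)*(-13/2) = -13/14)
(7 + g(12))*y(-5 - Z(2), -1) = (7 + 12)*(-13/14) = 19*(-13/14) = -247/14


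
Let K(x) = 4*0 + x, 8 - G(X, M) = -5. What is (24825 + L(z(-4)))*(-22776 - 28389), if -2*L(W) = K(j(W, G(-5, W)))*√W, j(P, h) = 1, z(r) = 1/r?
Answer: -1270171125 + 51165*I/4 ≈ -1.2702e+9 + 12791.0*I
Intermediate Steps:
G(X, M) = 13 (G(X, M) = 8 - 1*(-5) = 8 + 5 = 13)
K(x) = x (K(x) = 0 + x = x)
L(W) = -√W/2
(24825 + L(z(-4)))*(-22776 - 28389) = (24825 - I/2/2)*(-22776 - 28389) = (24825 - I/4)*(-51165) = -1270171125 + 51165*I/4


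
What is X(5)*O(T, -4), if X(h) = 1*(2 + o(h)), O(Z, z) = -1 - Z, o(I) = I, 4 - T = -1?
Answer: -42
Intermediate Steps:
T = 5 (T = 4 - 1*(-1) = 4 + 1 = 5)
X(h) = 2 + h (X(h) = 1*(2 + h) = 2 + h)
X(5)*O(T, -4) = (2 + 5)*(-1 - 1*5) = 7*(-1 - 5) = 7*(-6) = -42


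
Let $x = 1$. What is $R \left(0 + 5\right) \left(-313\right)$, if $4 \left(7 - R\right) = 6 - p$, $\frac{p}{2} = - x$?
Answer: $-7825$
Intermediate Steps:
$p = -2$ ($p = 2 \left(\left(-1\right) 1\right) = 2 \left(-1\right) = -2$)
$R = 5$ ($R = 7 - \frac{6 - -2}{4} = 7 - \frac{6 + 2}{4} = 7 - 2 = 5$)
$R \left(0 + 5\right) \left(-313\right) = 5 \left(0 + 5\right) \left(-313\right) = 5 \cdot 5 \left(-313\right) = 25 \left(-313\right) = -7825$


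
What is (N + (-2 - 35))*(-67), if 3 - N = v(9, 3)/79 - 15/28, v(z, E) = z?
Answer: 4976425/2212 ≈ 2249.7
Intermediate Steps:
N = 7569/2212 (N = 3 - (9/79 - 15/28) = 3 - 1*(-933/2212) = 3 + 933/2212 = 7569/2212 ≈ 3.4218)
(N + (-2 - 35))*(-67) = (7569/2212 + (-2 - 35))*(-67) = (7569/2212 - 37)*(-67) = -74275/2212*(-67) = 4976425/2212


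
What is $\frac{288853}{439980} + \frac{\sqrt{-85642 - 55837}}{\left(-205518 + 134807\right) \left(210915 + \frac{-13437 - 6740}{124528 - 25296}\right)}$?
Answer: $\frac{288853}{439980} - \frac{99232 i \sqrt{141479}}{1479945669650233} \approx 0.65651 - 2.522 \cdot 10^{-8} i$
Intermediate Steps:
$\frac{288853}{439980} + \frac{\sqrt{-85642 - 55837}}{\left(-205518 + 134807\right) \left(210915 + \frac{-13437 - 6740}{124528 - 25296}\right)} = 288853 \cdot \frac{1}{439980} + \frac{\sqrt{-141479}}{\left(-70711\right) \left(210915 - \frac{20177}{99232}\right)} = \frac{288853}{439980} + \frac{i \sqrt{141479}}{\left(-70711\right) \left(210915 - \frac{20177}{99232}\right)} = \frac{288853}{439980} + \frac{i \sqrt{141479}}{\left(-70711\right) \frac{20929497103}{99232}} = \frac{288853}{439980} + \frac{i \sqrt{141479}}{- \frac{1479945669650233}{99232}} = \frac{288853}{439980} + i \sqrt{141479} \left(- \frac{99232}{1479945669650233}\right) = \frac{288853}{439980} - \frac{99232 i \sqrt{141479}}{1479945669650233}$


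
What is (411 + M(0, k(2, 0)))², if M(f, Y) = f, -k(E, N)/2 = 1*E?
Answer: 168921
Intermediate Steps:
k(E, N) = -2*E
(411 + M(0, k(2, 0)))² = (411 + 0)² = 411² = 168921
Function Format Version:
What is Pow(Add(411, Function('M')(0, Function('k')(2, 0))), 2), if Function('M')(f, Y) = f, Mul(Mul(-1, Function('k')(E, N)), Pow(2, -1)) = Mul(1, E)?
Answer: 168921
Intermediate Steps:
Function('k')(E, N) = Mul(-2, E) (Function('k')(E, N) = Mul(-2, Mul(1, E)) = Mul(-2, E))
Pow(Add(411, Function('M')(0, Function('k')(2, 0))), 2) = Pow(Add(411, 0), 2) = Pow(411, 2) = 168921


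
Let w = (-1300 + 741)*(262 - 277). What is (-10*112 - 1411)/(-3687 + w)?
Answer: -2531/4698 ≈ -0.53874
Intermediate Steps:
w = 8385 (w = -559*(-15) = 8385)
(-10*112 - 1411)/(-3687 + w) = (-10*112 - 1411)/(-3687 + 8385) = (-1120 - 1411)/4698 = -2531*1/4698 = -2531/4698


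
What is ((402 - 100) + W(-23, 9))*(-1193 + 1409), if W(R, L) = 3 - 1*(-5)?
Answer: 66960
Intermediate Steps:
W(R, L) = 8 (W(R, L) = 3 + 5 = 8)
((402 - 100) + W(-23, 9))*(-1193 + 1409) = ((402 - 100) + 8)*(-1193 + 1409) = (302 + 8)*216 = 310*216 = 66960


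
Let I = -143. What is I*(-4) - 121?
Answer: 451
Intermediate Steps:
I*(-4) - 121 = -143*(-4) - 121 = 572 - 121 = 451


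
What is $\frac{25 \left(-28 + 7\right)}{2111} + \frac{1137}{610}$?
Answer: $\frac{2079957}{1287710} \approx 1.6152$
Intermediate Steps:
$\frac{25 \left(-28 + 7\right)}{2111} + \frac{1137}{610} = 25 \left(-21\right) \frac{1}{2111} + 1137 \cdot \frac{1}{610} = \left(-525\right) \frac{1}{2111} + \frac{1137}{610} = - \frac{525}{2111} + \frac{1137}{610} = \frac{2079957}{1287710}$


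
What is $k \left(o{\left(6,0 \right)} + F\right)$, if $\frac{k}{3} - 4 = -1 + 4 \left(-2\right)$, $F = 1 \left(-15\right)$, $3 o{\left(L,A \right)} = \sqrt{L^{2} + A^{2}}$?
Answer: $195$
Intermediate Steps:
$o{\left(L,A \right)} = \frac{\sqrt{A^{2} + L^{2}}}{3}$ ($o{\left(L,A \right)} = \frac{\sqrt{L^{2} + A^{2}}}{3} = \frac{\sqrt{A^{2} + L^{2}}}{3}$)
$F = -15$
$k = -15$ ($k = 12 + 3 \left(-1 + 4 \left(-2\right)\right) = 12 + 3 \left(-1 - 8\right) = 12 + 3 \left(-9\right) = 12 - 27 = -15$)
$k \left(o{\left(6,0 \right)} + F\right) = - 15 \left(\frac{\sqrt{0^{2} + 6^{2}}}{3} - 15\right) = - 15 \left(\frac{\sqrt{0 + 36}}{3} - 15\right) = - 15 \left(\frac{\sqrt{36}}{3} - 15\right) = - 15 \left(\frac{1}{3} \cdot 6 - 15\right) = - 15 \left(2 - 15\right) = \left(-15\right) \left(-13\right) = 195$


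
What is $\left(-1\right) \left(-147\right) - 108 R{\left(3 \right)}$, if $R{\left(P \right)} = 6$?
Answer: $-501$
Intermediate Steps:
$\left(-1\right) \left(-147\right) - 108 R{\left(3 \right)} = \left(-1\right) \left(-147\right) - 648 = 147 - 648 = -501$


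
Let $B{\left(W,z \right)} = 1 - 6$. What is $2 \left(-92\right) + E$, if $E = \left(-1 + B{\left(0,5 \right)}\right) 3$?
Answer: $-202$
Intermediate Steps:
$B{\left(W,z \right)} = -5$ ($B{\left(W,z \right)} = 1 - 6 = -5$)
$E = -18$ ($E = \left(-1 - 5\right) 3 = \left(-6\right) 3 = -18$)
$2 \left(-92\right) + E = 2 \left(-92\right) - 18 = -184 - 18 = -202$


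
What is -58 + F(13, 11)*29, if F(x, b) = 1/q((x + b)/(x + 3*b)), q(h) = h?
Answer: -29/12 ≈ -2.4167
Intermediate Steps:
F(x, b) = (x + 3*b)/(b + x) (F(x, b) = 1/((x + b)/(x + 3*b)) = 1/((b + x)/(x + 3*b)) = (x + 3*b)/(b + x))
-58 + F(13, 11)*29 = -58 + ((13 + 3*11)/(11 + 13))*29 = -58 + ((13 + 33)/24)*29 = -58 + ((1/24)*46)*29 = -58 + (23/12)*29 = -58 + 667/12 = -29/12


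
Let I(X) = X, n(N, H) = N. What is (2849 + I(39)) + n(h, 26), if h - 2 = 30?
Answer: 2920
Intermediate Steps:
h = 32 (h = 2 + 30 = 32)
(2849 + I(39)) + n(h, 26) = (2849 + 39) + 32 = 2888 + 32 = 2920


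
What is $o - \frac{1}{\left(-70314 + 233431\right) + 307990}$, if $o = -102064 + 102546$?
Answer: $\frac{227073573}{471107} \approx 482.0$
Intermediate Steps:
$o = 482$
$o - \frac{1}{\left(-70314 + 233431\right) + 307990} = 482 - \frac{1}{\left(-70314 + 233431\right) + 307990} = 482 - \frac{1}{163117 + 307990} = 482 - \frac{1}{471107} = \frac{227073573}{471107}$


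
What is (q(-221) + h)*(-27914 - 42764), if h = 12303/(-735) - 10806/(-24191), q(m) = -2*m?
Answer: -178326500489782/5926795 ≈ -3.0088e+7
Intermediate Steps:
h = -96559821/5926795 (h = 12303*(-1/735) - 10806*(-1/24191) = -4101/245 + 10806/24191 = -96559821/5926795 ≈ -16.292)
(q(-221) + h)*(-27914 - 42764) = (-2*(-221) - 96559821/5926795)*(-27914 - 42764) = (442 - 96559821/5926795)*(-70678) = (2523083569/5926795)*(-70678) = -178326500489782/5926795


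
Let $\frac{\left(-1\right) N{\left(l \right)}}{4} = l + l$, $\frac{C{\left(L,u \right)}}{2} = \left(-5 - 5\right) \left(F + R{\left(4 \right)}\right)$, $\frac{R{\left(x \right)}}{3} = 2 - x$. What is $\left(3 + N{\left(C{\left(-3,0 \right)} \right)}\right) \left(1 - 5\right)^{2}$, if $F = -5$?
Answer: $-28112$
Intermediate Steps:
$R{\left(x \right)} = 6 - 3 x$ ($R{\left(x \right)} = 3 \left(2 - x\right) = 6 - 3 x$)
$C{\left(L,u \right)} = 220$ ($C{\left(L,u \right)} = 2 \left(-5 - 5\right) \left(-5 + \left(6 - 12\right)\right) = 2 \left(- 10 \left(-5 + \left(6 - 12\right)\right)\right) = 2 \left(- 10 \left(-5 - 6\right)\right) = 2 \left(\left(-10\right) \left(-11\right)\right) = 2 \cdot 110 = 220$)
$N{\left(l \right)} = - 8 l$ ($N{\left(l \right)} = - 4 \left(l + l\right) = - 4 \cdot 2 l = - 8 l$)
$\left(3 + N{\left(C{\left(-3,0 \right)} \right)}\right) \left(1 - 5\right)^{2} = \left(3 - 1760\right) \left(1 - 5\right)^{2} = \left(3 - 1760\right) \left(-4\right)^{2} = \left(-1757\right) 16 = -28112$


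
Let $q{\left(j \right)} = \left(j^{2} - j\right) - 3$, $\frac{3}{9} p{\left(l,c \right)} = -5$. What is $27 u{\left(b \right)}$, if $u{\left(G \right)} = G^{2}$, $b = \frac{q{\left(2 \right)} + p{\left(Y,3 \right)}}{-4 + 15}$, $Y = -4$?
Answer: $\frac{6912}{121} \approx 57.124$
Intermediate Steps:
$p{\left(l,c \right)} = -15$ ($p{\left(l,c \right)} = 3 \left(-5\right) = -15$)
$q{\left(j \right)} = -3 + j^{2} - j$
$b = - \frac{16}{11}$ ($b = \frac{\left(-3 + 2^{2} - 2\right) - 15}{-4 + 15} = \frac{\left(-3 + 4 - 2\right) - 15}{11} = \left(-1 - 15\right) \frac{1}{11} = \left(-16\right) \frac{1}{11} = - \frac{16}{11} \approx -1.4545$)
$27 u{\left(b \right)} = 27 \left(- \frac{16}{11}\right)^{2} = 27 \cdot \frac{256}{121} = \frac{6912}{121}$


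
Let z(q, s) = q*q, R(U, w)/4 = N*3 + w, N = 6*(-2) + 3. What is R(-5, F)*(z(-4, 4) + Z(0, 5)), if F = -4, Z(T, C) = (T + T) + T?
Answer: -1984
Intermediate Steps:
Z(T, C) = 3*T (Z(T, C) = 2*T + T = 3*T)
N = -9 (N = -12 + 3 = -9)
R(U, w) = -108 + 4*w (R(U, w) = 4*(-9*3 + w) = 4*(-27 + w) = -108 + 4*w)
z(q, s) = q**2
R(-5, F)*(z(-4, 4) + Z(0, 5)) = (-108 + 4*(-4))*((-4)**2 + 3*0) = (-108 - 16)*(16 + 0) = -124*16 = -1984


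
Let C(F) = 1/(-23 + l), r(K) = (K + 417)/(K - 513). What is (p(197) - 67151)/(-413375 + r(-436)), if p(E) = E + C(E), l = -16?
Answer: 190618111/1176878568 ≈ 0.16197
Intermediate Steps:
r(K) = (417 + K)/(-513 + K)
C(F) = -1/39 (C(F) = 1/(-23 - 16) = 1/(-39) = -1/39)
p(E) = -1/39 + E (p(E) = E - 1/39 = -1/39 + E)
(p(197) - 67151)/(-413375 + r(-436)) = ((-1/39 + 197) - 67151)/(-413375 + (417 - 436)/(-513 - 436)) = (7682/39 - 67151)/(-413375 - 19/(-949)) = -2611207/(39*(-413375 - 1/949*(-19))) = -2611207/(39*(-413375 + 19/949)) = -2611207/(39*(-392292856/949)) = -2611207/39*(-949/392292856) = 190618111/1176878568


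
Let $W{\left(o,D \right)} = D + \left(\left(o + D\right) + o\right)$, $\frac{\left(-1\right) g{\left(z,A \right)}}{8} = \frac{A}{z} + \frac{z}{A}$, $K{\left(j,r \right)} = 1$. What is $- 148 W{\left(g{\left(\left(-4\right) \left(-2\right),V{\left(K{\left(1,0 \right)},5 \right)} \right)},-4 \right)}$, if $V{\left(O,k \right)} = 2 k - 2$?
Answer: $5920$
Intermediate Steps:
$V{\left(O,k \right)} = -2 + 2 k$
$g{\left(z,A \right)} = - \frac{8 A}{z} - \frac{8 z}{A}$ ($g{\left(z,A \right)} = - 8 \left(\frac{A}{z} + \frac{z}{A}\right) = - \frac{8 A}{z} - \frac{8 z}{A}$)
$W{\left(o,D \right)} = 2 D + 2 o$ ($W{\left(o,D \right)} = D + \left(\left(D + o\right) + o\right) = D + \left(D + 2 o\right) = 2 D + 2 o$)
$- 148 W{\left(g{\left(\left(-4\right) \left(-2\right),V{\left(K{\left(1,0 \right)},5 \right)} \right)},-4 \right)} = - 148 \left(2 \left(-4\right) + 2 \left(- \frac{8 \left(-2 + 2 \cdot 5\right)}{\left(-4\right) \left(-2\right)} - \frac{8 \left(\left(-4\right) \left(-2\right)\right)}{-2 + 2 \cdot 5}\right)\right) = - 148 \left(-8 + 2 \left(- \frac{8 \left(-2 + 10\right)}{8} - \frac{64}{-2 + 10}\right)\right) = - 148 \left(-8 + 2 \left(\left(-8\right) 8 \cdot \frac{1}{8} - \frac{64}{8}\right)\right) = - 148 \left(-8 + 2 \left(-8 - 64 \cdot \frac{1}{8}\right)\right) = - 148 \left(-8 + 2 \left(-8 - 8\right)\right) = - 148 \left(-8 + 2 \left(-16\right)\right) = - 148 \left(-8 - 32\right) = \left(-148\right) \left(-40\right) = 5920$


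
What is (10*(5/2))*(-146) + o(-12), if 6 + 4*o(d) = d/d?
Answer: -14605/4 ≈ -3651.3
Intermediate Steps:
o(d) = -5/4 (o(d) = -3/2 + (d/d)/4 = -3/2 + (1/4)*1 = -3/2 + 1/4 = -5/4)
(10*(5/2))*(-146) + o(-12) = (10*(5/2))*(-146) - 5/4 = 25*(-146) - 5/4 = -3650 - 5/4 = -14605/4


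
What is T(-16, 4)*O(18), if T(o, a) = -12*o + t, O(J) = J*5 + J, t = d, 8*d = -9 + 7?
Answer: 20709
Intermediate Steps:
d = -¼ (d = (-9 + 7)/8 = (⅛)*(-2) = -¼ ≈ -0.25000)
t = -¼ ≈ -0.25000
O(J) = 6*J (O(J) = 5*J + J = 6*J)
T(o, a) = -¼ - 12*o (T(o, a) = -12*o - ¼ = -¼ - 12*o)
T(-16, 4)*O(18) = (-¼ - 12*(-16))*(6*18) = (-¼ + 192)*108 = (767/4)*108 = 20709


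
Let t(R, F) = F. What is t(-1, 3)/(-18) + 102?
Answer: 611/6 ≈ 101.83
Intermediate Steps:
t(-1, 3)/(-18) + 102 = 3/(-18) + 102 = -1/18*3 + 102 = -⅙ + 102 = 611/6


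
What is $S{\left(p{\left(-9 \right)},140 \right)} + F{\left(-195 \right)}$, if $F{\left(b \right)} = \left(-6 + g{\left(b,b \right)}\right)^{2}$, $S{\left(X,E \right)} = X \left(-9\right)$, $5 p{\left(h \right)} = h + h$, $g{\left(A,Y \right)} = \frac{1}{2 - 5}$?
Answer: $\frac{3263}{45} \approx 72.511$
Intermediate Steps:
$g{\left(A,Y \right)} = - \frac{1}{3}$ ($g{\left(A,Y \right)} = \frac{1}{-3} = - \frac{1}{3}$)
$p{\left(h \right)} = \frac{2 h}{5}$ ($p{\left(h \right)} = \frac{h + h}{5} = \frac{2 h}{5}$)
$S{\left(X,E \right)} = - 9 X$
$F{\left(b \right)} = \frac{361}{9}$ ($F{\left(b \right)} = \left(-6 - \frac{1}{3}\right)^{2} = \left(- \frac{19}{3}\right)^{2} = \frac{361}{9}$)
$S{\left(p{\left(-9 \right)},140 \right)} + F{\left(-195 \right)} = - 9 \cdot \frac{2}{5} \left(-9\right) + \frac{361}{9} = \left(-9\right) \left(- \frac{18}{5}\right) + \frac{361}{9} = \frac{162}{5} + \frac{361}{9} = \frac{3263}{45}$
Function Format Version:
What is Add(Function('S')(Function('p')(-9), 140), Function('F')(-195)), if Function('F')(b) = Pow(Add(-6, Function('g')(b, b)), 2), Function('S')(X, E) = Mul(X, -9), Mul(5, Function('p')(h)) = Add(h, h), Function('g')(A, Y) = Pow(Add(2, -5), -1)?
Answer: Rational(3263, 45) ≈ 72.511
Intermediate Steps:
Function('g')(A, Y) = Rational(-1, 3) (Function('g')(A, Y) = Pow(-3, -1) = Rational(-1, 3))
Function('p')(h) = Mul(Rational(2, 5), h) (Function('p')(h) = Mul(Rational(1, 5), Add(h, h)) = Mul(Rational(1, 5), Mul(2, h)) = Mul(Rational(2, 5), h))
Function('S')(X, E) = Mul(-9, X)
Function('F')(b) = Rational(361, 9) (Function('F')(b) = Pow(Add(-6, Rational(-1, 3)), 2) = Pow(Rational(-19, 3), 2) = Rational(361, 9))
Add(Function('S')(Function('p')(-9), 140), Function('F')(-195)) = Add(Mul(-9, Mul(Rational(2, 5), -9)), Rational(361, 9)) = Add(Mul(-9, Rational(-18, 5)), Rational(361, 9)) = Add(Rational(162, 5), Rational(361, 9)) = Rational(3263, 45)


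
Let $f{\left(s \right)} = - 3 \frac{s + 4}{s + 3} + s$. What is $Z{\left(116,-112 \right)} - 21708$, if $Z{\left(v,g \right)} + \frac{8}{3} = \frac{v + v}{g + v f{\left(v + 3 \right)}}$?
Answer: $- \frac{8834171744}{406905} \approx -21711.0$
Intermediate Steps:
$f{\left(s \right)} = s - \frac{3 \left(4 + s\right)}{3 + s}$ ($f{\left(s \right)} = - 3 \frac{4 + s}{3 + s} + s = - \frac{3 \left(4 + s\right)}{3 + s} + s = s - \frac{3 \left(4 + s\right)}{3 + s}$)
$Z{\left(v,g \right)} = - \frac{8}{3} + \frac{2 v}{g + \frac{v \left(-12 + \left(3 + v\right)^{2}\right)}{6 + v}}$ ($Z{\left(v,g \right)} = - \frac{8}{3} + \frac{v + v}{g + v \frac{-12 + \left(v + 3\right)^{2}}{3 + \left(v + 3\right)}} = - \frac{8}{3} + \frac{2 v}{g + v \frac{-12 + \left(3 + v\right)^{2}}{3 + \left(3 + v\right)}} = - \frac{8}{3} + \frac{2 v}{g + v \frac{-12 + \left(3 + v\right)^{2}}{6 + v}} = - \frac{8}{3} + \frac{2 v}{g + \frac{v \left(-12 + \left(3 + v\right)^{2}\right)}{6 + v}}$)
$Z{\left(116,-112 \right)} - 21708 = \frac{2 \left(- \left(6 + 116\right) \left(\left(-3\right) 116 + 4 \left(-112\right)\right) - 464 \left(-12 + \left(3 + 116\right)^{2}\right)\right)}{3 \left(- 112 \left(6 + 116\right) + 116 \left(-12 + \left(3 + 116\right)^{2}\right)\right)} - 21708 = \frac{2 \left(\left(-1\right) 122 \left(-348 - 448\right) - 464 \left(-12 + 119^{2}\right)\right)}{3 \left(\left(-112\right) 122 + 116 \left(-12 + 119^{2}\right)\right)} - 21708 = \frac{2 \left(\left(-1\right) 122 \left(-796\right) - 464 \left(-12 + 14161\right)\right)}{3 \left(-13664 + 116 \left(-12 + 14161\right)\right)} - 21708 = \frac{2 \left(97112 - 464 \cdot 14149\right)}{3 \left(-13664 + 116 \cdot 14149\right)} - 21708 = \frac{2 \left(97112 - 6565136\right)}{3 \left(-13664 + 1641284\right)} - 21708 = \frac{2}{3} \cdot \frac{1}{1627620} \left(-6468024\right) - 21708 = - \frac{1078004}{406905} - 21708 = - \frac{8834171744}{406905}$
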